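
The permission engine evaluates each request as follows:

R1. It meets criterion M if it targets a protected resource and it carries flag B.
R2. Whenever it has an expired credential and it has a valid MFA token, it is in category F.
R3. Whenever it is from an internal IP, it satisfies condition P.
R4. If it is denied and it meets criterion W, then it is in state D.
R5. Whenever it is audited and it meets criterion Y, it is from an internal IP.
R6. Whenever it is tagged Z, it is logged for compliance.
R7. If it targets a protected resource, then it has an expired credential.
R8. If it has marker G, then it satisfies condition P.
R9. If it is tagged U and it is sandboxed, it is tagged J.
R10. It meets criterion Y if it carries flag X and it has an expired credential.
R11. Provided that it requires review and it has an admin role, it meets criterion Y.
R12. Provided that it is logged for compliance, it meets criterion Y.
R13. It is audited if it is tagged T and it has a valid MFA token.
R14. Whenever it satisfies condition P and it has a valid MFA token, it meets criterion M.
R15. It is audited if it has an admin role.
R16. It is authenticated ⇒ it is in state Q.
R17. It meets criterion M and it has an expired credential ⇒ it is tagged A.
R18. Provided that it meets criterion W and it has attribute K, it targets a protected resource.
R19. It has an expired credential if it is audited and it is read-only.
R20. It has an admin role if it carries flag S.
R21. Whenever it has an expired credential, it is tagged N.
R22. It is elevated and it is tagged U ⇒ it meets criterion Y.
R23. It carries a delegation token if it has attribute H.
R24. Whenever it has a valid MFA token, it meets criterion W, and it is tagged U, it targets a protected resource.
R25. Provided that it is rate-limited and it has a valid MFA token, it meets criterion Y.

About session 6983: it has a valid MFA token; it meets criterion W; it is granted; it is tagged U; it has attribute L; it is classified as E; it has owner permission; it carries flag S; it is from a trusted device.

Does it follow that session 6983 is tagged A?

No

Forward chaining from the given facts derives: has an admin role, targets a protected resource, has an expired credential, is audited, is tagged N, is in category F.
The only rule concluding "it is tagged A" is R17, which needs "it meets criterion M"; that is never established.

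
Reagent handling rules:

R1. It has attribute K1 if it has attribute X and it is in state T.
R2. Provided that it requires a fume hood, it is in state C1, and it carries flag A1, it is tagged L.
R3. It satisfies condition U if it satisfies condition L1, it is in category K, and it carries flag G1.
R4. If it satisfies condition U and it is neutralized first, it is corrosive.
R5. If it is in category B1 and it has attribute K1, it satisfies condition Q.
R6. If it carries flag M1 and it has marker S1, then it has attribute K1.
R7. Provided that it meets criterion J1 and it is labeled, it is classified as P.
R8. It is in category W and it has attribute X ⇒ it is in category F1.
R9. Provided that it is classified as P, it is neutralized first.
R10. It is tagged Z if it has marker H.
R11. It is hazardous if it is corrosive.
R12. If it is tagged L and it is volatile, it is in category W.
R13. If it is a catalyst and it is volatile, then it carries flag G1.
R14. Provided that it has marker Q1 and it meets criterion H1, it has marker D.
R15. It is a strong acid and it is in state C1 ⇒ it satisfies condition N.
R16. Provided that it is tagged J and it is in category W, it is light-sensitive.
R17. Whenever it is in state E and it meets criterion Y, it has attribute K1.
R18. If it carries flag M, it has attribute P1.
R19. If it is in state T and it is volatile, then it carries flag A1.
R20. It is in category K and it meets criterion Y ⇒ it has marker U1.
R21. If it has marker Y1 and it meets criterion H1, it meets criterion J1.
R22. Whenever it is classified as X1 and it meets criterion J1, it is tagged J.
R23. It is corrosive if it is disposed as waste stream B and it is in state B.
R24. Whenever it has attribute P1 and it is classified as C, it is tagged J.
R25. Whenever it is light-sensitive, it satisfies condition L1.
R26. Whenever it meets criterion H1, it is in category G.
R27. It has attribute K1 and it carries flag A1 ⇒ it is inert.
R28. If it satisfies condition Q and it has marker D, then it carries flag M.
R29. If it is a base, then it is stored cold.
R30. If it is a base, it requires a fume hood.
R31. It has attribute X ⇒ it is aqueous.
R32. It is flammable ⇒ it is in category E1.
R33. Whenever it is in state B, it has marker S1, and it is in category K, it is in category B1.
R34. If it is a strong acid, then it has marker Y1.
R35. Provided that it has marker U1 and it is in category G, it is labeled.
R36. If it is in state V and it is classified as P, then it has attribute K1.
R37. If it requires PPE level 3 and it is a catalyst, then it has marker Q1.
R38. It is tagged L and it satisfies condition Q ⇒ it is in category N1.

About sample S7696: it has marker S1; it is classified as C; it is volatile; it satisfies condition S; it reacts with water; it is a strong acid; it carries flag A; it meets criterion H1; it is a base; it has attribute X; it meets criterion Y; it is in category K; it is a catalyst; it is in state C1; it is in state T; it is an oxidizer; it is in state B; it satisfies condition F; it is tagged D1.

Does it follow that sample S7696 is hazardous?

Forward chaining from the given facts derives: has attribute K1, carries flag G1, satisfies condition N, carries flag A1, has marker U1, is in category G, is inert, is stored cold, requires a fume hood, is aqueous, is in category B1, has marker Y1, is labeled, is tagged L, satisfies condition Q, is in category W, meets criterion J1, is in category N1, is classified as P, is in category F1, is neutralized first.
The only rule concluding "it is hazardous" is R11, which needs "it is corrosive"; that is never established.

No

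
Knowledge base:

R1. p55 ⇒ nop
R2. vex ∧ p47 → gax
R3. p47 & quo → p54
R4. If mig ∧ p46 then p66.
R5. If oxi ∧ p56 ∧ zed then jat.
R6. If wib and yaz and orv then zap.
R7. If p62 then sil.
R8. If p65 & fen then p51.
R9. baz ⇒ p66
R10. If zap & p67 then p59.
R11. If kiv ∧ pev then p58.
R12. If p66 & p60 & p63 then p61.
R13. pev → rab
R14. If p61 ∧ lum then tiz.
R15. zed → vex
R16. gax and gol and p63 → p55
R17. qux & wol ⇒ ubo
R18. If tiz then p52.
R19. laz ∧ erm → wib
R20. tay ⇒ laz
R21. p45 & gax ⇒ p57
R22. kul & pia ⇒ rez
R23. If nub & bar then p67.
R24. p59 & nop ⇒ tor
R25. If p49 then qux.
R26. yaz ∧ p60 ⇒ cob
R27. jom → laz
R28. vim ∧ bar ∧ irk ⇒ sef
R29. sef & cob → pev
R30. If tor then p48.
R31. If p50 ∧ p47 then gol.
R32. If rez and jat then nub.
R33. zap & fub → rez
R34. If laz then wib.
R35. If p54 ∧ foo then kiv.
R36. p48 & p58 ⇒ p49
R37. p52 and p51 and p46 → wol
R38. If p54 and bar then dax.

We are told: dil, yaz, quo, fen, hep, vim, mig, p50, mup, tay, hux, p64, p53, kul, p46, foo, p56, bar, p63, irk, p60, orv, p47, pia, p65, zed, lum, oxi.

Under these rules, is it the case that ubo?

p54  (by R3: p47, quo)
p66  (by R4: mig, p46)
jat  (by R5: oxi, p56, zed)
p51  (by R8: p65, fen)
p61  (by R12: p66, p60, p63)
tiz  (by R14: p61, lum)
vex  (by R15: zed)
p52  (by R18: tiz)
laz  (by R20: tay)
rez  (by R22: kul, pia)
cob  (by R26: yaz, p60)
sef  (by R28: vim, bar, irk)
pev  (by R29: sef, cob)
gol  (by R31: p50, p47)
nub  (by R32: rez, jat)
wib  (by R34: laz)
kiv  (by R35: p54, foo)
wol  (by R37: p52, p51, p46)
gax  (by R2: vex, p47)
zap  (by R6: wib, yaz, orv)
p58  (by R11: kiv, pev)
p55  (by R16: gax, gol, p63)
p67  (by R23: nub, bar)
nop  (by R1: p55)
p59  (by R10: zap, p67)
tor  (by R24: p59, nop)
p48  (by R30: tor)
p49  (by R36: p48, p58)
qux  (by R25: p49)
ubo  (by R17: qux, wol)

Yes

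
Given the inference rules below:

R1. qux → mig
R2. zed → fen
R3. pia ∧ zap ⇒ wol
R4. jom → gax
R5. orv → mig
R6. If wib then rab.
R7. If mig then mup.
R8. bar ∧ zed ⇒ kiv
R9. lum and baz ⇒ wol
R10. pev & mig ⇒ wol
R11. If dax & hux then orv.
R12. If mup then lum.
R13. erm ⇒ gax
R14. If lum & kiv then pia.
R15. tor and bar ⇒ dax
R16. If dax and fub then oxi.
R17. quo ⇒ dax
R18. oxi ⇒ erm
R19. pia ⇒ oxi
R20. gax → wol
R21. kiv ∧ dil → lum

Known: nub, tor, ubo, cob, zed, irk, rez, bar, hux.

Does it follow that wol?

Yes

kiv  (by R8: bar, zed)
dax  (by R15: tor, bar)
orv  (by R11: dax, hux)
mig  (by R5: orv)
mup  (by R7: mig)
lum  (by R12: mup)
pia  (by R14: lum, kiv)
oxi  (by R19: pia)
erm  (by R18: oxi)
gax  (by R13: erm)
wol  (by R20: gax)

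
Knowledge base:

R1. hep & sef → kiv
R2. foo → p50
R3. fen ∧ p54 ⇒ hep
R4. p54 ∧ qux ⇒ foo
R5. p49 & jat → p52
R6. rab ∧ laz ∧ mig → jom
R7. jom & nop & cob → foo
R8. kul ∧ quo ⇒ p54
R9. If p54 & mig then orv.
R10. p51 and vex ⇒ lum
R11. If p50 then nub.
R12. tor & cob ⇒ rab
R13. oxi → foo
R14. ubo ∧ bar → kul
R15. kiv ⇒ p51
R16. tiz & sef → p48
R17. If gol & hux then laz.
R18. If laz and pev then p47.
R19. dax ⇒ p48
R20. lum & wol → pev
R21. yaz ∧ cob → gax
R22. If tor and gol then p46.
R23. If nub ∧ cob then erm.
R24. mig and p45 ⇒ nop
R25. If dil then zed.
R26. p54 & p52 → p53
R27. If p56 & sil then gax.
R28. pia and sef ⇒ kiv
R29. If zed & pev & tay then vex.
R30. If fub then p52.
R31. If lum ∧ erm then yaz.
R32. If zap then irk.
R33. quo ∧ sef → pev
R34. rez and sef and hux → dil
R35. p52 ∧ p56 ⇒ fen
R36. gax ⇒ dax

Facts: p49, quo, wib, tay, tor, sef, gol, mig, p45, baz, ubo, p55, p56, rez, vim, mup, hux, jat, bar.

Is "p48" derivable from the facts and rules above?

Forward chaining from the given facts derives: p52, kul, laz, p46, nop, pev, dil, fen, p54, orv, p47, zed, p53, vex, hep, kiv, p51, lum.
Rules concluding p48: R16 needs tiz; R19 needs dax — none of these are established.

No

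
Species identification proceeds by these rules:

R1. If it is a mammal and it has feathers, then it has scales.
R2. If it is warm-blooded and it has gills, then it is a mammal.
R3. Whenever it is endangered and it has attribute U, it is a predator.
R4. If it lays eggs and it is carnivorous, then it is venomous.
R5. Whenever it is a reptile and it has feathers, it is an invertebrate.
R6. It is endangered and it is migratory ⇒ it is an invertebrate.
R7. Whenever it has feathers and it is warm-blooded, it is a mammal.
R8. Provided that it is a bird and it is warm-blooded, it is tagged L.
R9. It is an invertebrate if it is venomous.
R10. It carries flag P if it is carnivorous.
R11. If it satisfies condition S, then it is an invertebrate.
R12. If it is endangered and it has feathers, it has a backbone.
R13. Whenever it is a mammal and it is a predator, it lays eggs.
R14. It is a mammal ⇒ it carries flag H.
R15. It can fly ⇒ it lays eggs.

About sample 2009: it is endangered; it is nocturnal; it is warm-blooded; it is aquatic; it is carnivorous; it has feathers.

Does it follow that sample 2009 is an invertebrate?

No

Forward chaining from the given facts derives: is a mammal, carries flag P, has a backbone, carries flag H, has scales.
Rules concluding "it is an invertebrate": R5 needs "it is a reptile"; R6 needs "it is migratory"; R9 needs "it is venomous"; R11 needs "it satisfies condition S" — none of these are established.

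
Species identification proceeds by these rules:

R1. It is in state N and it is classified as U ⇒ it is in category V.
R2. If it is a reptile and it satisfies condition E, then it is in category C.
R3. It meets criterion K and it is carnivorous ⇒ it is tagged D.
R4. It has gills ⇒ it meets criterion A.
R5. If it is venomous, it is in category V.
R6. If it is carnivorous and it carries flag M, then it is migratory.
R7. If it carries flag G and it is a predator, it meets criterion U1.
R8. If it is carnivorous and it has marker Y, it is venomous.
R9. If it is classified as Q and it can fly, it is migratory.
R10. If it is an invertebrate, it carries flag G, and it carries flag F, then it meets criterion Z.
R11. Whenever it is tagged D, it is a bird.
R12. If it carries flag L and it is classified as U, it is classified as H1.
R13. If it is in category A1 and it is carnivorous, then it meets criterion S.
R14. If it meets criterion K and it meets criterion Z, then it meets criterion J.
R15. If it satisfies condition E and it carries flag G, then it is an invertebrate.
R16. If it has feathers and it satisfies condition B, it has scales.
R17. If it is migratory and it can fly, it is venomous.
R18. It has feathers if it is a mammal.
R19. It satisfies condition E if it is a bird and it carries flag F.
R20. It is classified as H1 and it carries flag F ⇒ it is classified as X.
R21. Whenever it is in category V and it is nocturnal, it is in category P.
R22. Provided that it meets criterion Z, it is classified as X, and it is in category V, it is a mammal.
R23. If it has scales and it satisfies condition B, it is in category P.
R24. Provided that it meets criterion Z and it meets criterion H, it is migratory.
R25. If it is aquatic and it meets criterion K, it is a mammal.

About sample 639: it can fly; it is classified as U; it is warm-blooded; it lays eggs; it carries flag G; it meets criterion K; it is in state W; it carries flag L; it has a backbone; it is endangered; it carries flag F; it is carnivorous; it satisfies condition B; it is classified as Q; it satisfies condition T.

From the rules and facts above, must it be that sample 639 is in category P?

Yes

By R3 (it meets criterion K, it is carnivorous): it is tagged D.
By R9 (it is classified as Q, it can fly): it is migratory.
By R11 (it is tagged D): it is a bird.
By R12 (it carries flag L, it is classified as U): it is classified as H1.
By R17 (it is migratory, it can fly): it is venomous.
By R19 (it is a bird, it carries flag F): it satisfies condition E.
By R20 (it is classified as H1, it carries flag F): it is classified as X.
By R5 (it is venomous): it is in category V.
By R15 (it satisfies condition E, it carries flag G): it is an invertebrate.
By R10 (it is an invertebrate, it carries flag G, it carries flag F): it meets criterion Z.
By R22 (it meets criterion Z, it is classified as X, it is in category V): it is a mammal.
By R18 (it is a mammal): it has feathers.
By R16 (it has feathers, it satisfies condition B): it has scales.
By R23 (it has scales, it satisfies condition B): it is in category P.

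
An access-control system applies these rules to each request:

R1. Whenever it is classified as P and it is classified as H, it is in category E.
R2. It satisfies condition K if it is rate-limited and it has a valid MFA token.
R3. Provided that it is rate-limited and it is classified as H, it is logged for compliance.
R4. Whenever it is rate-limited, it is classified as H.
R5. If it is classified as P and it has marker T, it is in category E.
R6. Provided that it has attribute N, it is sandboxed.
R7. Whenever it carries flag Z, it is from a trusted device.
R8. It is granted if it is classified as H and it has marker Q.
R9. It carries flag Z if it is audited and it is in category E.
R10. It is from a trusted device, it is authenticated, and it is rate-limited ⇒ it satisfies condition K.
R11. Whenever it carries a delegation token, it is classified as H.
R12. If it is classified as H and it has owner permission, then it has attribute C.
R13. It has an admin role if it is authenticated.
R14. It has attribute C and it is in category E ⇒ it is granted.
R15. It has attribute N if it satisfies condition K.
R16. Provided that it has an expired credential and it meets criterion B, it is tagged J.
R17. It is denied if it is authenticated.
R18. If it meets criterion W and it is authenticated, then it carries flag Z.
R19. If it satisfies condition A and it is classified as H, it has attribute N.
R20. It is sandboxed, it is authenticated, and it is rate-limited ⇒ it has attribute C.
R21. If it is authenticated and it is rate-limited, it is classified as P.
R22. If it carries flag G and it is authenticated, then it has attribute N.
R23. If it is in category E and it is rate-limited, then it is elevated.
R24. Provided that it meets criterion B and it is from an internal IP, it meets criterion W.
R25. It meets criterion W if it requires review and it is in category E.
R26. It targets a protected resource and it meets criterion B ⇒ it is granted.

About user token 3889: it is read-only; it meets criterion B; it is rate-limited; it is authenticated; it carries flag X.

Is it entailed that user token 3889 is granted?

No

Forward chaining from the given facts derives: is classified as H, has an admin role, is denied, is classified as P, is in category E, is logged for compliance, is elevated.
Rules concluding "it is granted": R8 needs "it has marker Q"; R14 needs "it has attribute C"; R26 needs "it targets a protected resource" — none of these are established.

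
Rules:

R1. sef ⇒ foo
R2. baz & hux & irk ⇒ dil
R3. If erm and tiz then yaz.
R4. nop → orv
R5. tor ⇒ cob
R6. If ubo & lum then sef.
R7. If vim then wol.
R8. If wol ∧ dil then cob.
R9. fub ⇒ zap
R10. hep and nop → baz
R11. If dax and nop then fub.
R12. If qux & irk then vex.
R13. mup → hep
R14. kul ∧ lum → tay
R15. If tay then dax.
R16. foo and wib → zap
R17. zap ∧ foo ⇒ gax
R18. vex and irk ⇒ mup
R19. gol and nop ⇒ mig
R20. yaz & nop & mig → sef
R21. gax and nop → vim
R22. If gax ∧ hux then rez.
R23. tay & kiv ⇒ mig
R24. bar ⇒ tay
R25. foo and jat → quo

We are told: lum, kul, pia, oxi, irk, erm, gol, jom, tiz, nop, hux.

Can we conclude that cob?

Forward chaining from the given facts derives: yaz, orv, tay, dax, mig, sef, foo, fub, zap, gax, vim, rez, wol.
Rules concluding cob: R5 needs tor; R8 needs dil — none of these are established.

No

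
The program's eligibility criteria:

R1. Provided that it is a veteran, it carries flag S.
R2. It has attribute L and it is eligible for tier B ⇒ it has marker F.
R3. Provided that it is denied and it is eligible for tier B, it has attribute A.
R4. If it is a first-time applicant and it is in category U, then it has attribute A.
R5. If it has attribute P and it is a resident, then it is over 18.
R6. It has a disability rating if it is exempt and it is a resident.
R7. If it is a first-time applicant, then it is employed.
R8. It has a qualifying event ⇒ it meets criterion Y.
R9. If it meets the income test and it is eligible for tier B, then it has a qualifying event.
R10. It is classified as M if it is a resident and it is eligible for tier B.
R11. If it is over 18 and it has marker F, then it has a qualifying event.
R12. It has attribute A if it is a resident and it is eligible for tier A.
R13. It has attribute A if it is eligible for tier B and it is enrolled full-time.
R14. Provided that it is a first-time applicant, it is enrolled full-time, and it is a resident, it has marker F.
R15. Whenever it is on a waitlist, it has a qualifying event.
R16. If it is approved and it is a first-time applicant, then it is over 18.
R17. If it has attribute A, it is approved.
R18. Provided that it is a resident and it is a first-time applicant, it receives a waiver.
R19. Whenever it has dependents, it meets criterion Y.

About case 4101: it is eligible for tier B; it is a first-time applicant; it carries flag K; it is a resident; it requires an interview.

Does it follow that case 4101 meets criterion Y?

Forward chaining from the given facts derives: is employed, is classified as M, receives a waiver.
Rules concluding "it meets criterion Y": R8 needs "it has a qualifying event"; R19 needs "it has dependents" — none of these are established.

No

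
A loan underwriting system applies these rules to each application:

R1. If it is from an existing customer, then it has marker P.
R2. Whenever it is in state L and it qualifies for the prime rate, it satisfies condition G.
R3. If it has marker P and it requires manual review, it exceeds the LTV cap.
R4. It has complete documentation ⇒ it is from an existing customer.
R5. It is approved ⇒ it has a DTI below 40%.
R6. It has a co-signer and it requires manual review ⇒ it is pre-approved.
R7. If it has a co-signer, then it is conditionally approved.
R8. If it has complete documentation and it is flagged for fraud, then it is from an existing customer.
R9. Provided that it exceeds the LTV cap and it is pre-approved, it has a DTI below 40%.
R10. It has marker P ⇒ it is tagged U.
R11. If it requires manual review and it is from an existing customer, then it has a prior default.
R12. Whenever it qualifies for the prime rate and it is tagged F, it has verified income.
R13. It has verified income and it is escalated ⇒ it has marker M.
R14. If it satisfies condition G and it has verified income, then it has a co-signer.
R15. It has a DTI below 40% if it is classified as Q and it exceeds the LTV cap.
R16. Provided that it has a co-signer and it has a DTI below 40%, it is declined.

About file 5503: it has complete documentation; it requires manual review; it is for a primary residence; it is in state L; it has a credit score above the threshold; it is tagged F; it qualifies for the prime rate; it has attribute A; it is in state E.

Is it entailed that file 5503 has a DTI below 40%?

By R2 (it is in state L, it qualifies for the prime rate): it satisfies condition G.
By R4 (it has complete documentation): it is from an existing customer.
By R12 (it qualifies for the prime rate, it is tagged F): it has verified income.
By R14 (it satisfies condition G, it has verified income): it has a co-signer.
By R1 (it is from an existing customer): it has marker P.
By R3 (it has marker P, it requires manual review): it exceeds the LTV cap.
By R6 (it has a co-signer, it requires manual review): it is pre-approved.
By R9 (it exceeds the LTV cap, it is pre-approved): it has a DTI below 40%.

Yes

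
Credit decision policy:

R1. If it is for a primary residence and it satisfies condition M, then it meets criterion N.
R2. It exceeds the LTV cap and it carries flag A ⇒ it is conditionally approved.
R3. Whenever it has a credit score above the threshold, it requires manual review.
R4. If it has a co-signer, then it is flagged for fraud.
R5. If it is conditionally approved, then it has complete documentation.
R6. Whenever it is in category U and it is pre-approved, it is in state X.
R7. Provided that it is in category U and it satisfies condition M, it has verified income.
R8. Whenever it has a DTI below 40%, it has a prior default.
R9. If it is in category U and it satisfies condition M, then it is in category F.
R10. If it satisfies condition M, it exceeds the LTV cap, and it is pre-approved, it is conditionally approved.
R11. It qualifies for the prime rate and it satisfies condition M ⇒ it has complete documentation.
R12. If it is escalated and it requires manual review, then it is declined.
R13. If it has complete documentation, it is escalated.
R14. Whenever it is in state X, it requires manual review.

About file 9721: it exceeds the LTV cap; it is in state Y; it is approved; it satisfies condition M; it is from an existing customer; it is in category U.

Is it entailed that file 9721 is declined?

No

Forward chaining from the given facts derives: has verified income, is in category F.
The only rule concluding "it is declined" is R12, which needs "it is escalated"; that is never established.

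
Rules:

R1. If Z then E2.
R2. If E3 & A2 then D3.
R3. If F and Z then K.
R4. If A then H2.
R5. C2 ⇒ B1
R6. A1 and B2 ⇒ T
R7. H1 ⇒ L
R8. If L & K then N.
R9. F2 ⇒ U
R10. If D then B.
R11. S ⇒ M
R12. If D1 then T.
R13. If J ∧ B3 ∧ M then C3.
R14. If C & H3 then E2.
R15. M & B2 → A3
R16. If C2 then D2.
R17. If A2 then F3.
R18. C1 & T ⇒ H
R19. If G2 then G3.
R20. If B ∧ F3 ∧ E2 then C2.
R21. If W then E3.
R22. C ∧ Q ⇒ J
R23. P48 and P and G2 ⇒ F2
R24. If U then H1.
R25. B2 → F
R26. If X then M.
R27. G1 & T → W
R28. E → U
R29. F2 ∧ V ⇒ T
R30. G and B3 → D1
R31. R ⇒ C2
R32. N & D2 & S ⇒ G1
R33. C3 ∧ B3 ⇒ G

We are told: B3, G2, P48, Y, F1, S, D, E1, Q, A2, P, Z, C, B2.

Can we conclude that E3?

Yes

E2  (by R1: Z)
B  (by R10: D)
M  (by R11: S)
F3  (by R17: A2)
C2  (by R20: B, F3, E2)
J  (by R22: C, Q)
F2  (by R23: P48, P, G2)
F  (by R25: B2)
K  (by R3: F, Z)
U  (by R9: F2)
C3  (by R13: J, B3, M)
D2  (by R16: C2)
H1  (by R24: U)
G  (by R33: C3, B3)
L  (by R7: H1)
N  (by R8: L, K)
D1  (by R30: G, B3)
G1  (by R32: N, D2, S)
T  (by R12: D1)
W  (by R27: G1, T)
E3  (by R21: W)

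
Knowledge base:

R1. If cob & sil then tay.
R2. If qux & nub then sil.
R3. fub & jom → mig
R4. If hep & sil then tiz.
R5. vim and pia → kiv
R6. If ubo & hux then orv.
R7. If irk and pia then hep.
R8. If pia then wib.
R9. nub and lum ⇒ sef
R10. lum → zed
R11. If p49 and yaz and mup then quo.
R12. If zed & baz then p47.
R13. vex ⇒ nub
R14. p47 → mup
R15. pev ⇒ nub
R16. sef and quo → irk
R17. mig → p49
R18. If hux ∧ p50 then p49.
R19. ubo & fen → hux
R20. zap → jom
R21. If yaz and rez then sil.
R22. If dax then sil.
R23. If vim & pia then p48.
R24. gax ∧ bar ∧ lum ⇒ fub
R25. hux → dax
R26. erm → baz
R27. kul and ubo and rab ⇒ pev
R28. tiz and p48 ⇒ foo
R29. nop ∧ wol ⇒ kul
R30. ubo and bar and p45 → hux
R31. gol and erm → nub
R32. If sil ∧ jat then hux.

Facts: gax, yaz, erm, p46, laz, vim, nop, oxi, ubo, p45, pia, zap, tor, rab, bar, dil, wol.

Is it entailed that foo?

Forward chaining from the given facts derives: kiv, wib, jom, p48, baz, kul, hux, orv, dax, pev, nub, sil.
The only rule concluding foo is R28, which needs tiz; that is never established.

No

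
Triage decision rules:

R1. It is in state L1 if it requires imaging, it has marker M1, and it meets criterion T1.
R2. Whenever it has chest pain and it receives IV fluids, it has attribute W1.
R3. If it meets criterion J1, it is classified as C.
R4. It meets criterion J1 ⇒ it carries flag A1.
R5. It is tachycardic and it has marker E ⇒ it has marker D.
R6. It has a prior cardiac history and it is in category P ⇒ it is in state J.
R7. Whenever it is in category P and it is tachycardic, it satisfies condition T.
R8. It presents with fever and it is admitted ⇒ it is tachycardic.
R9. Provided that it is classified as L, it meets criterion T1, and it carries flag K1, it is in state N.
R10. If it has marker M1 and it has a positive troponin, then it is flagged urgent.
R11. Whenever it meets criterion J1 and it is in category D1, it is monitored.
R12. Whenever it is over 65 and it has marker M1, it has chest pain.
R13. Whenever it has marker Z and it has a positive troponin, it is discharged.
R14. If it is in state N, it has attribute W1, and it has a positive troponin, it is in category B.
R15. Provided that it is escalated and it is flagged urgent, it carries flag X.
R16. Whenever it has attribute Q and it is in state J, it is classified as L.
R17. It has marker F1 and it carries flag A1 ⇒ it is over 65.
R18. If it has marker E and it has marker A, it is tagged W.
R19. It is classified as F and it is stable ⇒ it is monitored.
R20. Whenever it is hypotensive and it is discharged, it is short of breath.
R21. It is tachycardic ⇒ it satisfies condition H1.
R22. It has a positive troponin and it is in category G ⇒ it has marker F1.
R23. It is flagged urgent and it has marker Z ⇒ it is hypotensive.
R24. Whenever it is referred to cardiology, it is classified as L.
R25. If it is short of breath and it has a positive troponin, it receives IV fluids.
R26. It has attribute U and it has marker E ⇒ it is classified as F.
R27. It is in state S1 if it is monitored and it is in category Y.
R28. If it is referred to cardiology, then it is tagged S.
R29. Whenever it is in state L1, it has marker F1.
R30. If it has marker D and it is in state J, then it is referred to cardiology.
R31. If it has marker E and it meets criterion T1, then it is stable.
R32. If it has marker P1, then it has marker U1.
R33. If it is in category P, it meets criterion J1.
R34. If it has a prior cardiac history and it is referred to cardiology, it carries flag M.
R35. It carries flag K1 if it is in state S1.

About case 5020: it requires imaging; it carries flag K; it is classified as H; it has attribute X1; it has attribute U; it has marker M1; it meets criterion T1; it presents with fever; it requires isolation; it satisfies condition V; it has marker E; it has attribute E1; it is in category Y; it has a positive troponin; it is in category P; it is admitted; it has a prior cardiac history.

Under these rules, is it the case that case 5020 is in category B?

Forward chaining from the given facts derives: is in state L1, is in state J, is tachycardic, is flagged urgent, satisfies condition H1, is classified as F, has marker F1, is stable, meets criterion J1, is classified as C, carries flag A1, has marker D, satisfies condition T, is over 65, is monitored, is in state S1, is referred to cardiology, carries flag M, carries flag K1, has chest pain, is classified as L, is tagged S, is in state N.
The only rule concluding "it is in category B" is R14, which needs "it has attribute W1"; that is never established.

No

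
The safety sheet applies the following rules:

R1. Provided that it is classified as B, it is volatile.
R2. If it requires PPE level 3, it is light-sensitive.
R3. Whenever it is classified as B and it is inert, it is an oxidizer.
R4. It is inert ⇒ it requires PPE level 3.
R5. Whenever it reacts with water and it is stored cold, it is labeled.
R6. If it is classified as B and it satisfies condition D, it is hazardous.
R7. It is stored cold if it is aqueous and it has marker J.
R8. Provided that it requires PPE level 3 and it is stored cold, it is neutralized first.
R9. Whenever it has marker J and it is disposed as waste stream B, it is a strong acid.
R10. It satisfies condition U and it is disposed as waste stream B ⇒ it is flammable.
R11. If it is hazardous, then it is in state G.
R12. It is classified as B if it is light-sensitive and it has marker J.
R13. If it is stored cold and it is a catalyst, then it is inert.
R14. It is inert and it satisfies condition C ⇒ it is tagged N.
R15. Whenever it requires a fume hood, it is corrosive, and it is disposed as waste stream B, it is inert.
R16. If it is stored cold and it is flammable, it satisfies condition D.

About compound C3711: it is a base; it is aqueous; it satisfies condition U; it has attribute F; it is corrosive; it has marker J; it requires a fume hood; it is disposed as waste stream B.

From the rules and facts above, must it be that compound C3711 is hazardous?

Yes

By R7 (it is aqueous, it has marker J): it is stored cold.
By R10 (it satisfies condition U, it is disposed as waste stream B): it is flammable.
By R15 (it requires a fume hood, it is corrosive, it is disposed as waste stream B): it is inert.
By R16 (it is stored cold, it is flammable): it satisfies condition D.
By R4 (it is inert): it requires PPE level 3.
By R2 (it requires PPE level 3): it is light-sensitive.
By R12 (it is light-sensitive, it has marker J): it is classified as B.
By R6 (it is classified as B, it satisfies condition D): it is hazardous.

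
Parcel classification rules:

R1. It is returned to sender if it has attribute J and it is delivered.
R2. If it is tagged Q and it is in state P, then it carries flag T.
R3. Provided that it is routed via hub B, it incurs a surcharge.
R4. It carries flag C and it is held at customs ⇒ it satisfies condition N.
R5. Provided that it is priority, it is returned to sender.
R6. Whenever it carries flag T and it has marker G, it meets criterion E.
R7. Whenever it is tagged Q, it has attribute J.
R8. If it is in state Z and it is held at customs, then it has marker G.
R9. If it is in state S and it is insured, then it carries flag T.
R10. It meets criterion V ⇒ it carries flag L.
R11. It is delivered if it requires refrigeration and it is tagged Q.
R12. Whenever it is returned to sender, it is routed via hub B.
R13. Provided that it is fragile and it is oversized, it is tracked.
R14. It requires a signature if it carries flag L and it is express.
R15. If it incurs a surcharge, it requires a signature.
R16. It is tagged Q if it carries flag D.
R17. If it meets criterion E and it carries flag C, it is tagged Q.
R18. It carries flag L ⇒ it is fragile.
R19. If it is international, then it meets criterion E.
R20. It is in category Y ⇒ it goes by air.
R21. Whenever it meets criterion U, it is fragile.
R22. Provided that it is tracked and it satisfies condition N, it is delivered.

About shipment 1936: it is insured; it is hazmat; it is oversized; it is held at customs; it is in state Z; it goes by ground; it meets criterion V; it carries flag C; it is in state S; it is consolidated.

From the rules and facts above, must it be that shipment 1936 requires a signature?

Yes

By R4 (it carries flag C, it is held at customs): it satisfies condition N.
By R8 (it is in state Z, it is held at customs): it has marker G.
By R9 (it is in state S, it is insured): it carries flag T.
By R10 (it meets criterion V): it carries flag L.
By R18 (it carries flag L): it is fragile.
By R6 (it carries flag T, it has marker G): it meets criterion E.
By R13 (it is fragile, it is oversized): it is tracked.
By R17 (it meets criterion E, it carries flag C): it is tagged Q.
By R22 (it is tracked, it satisfies condition N): it is delivered.
By R7 (it is tagged Q): it has attribute J.
By R1 (it has attribute J, it is delivered): it is returned to sender.
By R12 (it is returned to sender): it is routed via hub B.
By R3 (it is routed via hub B): it incurs a surcharge.
By R15 (it incurs a surcharge): it requires a signature.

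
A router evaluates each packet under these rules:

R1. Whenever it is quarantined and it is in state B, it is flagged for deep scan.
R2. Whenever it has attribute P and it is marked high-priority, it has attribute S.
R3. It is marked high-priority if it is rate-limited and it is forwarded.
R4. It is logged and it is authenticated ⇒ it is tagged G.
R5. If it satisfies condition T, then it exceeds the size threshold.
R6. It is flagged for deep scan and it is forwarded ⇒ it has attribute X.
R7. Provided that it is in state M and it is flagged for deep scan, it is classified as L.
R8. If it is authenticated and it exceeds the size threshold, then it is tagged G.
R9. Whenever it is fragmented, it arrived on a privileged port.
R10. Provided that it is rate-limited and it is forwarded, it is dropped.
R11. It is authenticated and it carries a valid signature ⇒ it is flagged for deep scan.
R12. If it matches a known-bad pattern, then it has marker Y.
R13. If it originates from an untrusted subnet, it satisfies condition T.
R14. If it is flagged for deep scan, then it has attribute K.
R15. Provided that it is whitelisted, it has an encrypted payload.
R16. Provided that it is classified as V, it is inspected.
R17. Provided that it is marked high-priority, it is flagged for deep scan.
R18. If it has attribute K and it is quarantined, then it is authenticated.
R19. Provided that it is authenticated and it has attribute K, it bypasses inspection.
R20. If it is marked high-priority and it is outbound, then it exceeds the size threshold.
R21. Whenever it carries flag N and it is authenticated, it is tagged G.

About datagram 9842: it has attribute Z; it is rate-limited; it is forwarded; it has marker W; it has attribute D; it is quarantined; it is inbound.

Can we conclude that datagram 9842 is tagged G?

Forward chaining from the given facts derives: is marked high-priority, is dropped, is flagged for deep scan, has attribute X, has attribute K, is authenticated, bypasses inspection.
Rules concluding "it is tagged G": R4 needs "it is logged"; R8 needs "it exceeds the size threshold"; R21 needs "it carries flag N" — none of these are established.

No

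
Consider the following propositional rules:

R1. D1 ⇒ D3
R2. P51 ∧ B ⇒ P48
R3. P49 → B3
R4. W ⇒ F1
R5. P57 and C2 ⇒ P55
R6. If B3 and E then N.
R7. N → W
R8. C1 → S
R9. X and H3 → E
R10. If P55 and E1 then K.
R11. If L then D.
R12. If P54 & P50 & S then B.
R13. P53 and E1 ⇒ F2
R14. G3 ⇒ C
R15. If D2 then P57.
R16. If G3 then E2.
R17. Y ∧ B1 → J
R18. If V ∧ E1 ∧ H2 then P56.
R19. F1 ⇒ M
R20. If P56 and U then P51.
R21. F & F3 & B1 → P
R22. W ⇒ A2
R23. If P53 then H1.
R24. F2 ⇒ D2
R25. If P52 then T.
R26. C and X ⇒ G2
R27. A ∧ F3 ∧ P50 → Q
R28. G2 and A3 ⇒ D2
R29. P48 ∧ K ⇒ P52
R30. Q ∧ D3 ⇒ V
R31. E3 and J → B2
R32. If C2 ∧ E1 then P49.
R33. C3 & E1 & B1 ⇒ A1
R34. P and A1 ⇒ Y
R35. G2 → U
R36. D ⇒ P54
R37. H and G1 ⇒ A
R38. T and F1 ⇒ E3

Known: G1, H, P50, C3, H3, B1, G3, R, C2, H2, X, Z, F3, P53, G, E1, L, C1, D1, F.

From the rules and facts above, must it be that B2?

D3  (by R1: D1)
S  (by R8: C1)
E  (by R9: X, H3)
D  (by R11: L)
F2  (by R13: P53, E1)
C  (by R14: G3)
P  (by R21: F, F3, B1)
D2  (by R24: F2)
G2  (by R26: C, X)
P49  (by R32: C2, E1)
A1  (by R33: C3, E1, B1)
Y  (by R34: P, A1)
U  (by R35: G2)
P54  (by R36: D)
A  (by R37: H, G1)
B3  (by R3: P49)
N  (by R6: B3, E)
W  (by R7: N)
B  (by R12: P54, P50, S)
P57  (by R15: D2)
J  (by R17: Y, B1)
Q  (by R27: A, F3, P50)
V  (by R30: Q, D3)
F1  (by R4: W)
P55  (by R5: P57, C2)
K  (by R10: P55, E1)
P56  (by R18: V, E1, H2)
P51  (by R20: P56, U)
P48  (by R2: P51, B)
P52  (by R29: P48, K)
T  (by R25: P52)
E3  (by R38: T, F1)
B2  (by R31: E3, J)

Yes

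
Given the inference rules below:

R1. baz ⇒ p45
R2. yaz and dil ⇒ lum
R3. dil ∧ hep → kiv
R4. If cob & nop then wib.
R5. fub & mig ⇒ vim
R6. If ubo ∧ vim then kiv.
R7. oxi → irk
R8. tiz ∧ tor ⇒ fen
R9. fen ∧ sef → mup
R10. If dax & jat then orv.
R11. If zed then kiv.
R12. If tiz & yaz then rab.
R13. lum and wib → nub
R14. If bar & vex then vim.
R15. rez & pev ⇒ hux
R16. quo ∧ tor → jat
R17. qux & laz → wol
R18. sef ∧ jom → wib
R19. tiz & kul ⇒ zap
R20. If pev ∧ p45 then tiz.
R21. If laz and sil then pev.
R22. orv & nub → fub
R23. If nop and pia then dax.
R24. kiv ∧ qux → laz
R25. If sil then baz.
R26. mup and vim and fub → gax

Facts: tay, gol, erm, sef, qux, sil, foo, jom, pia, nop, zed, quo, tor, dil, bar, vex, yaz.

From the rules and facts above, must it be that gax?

Yes

lum  (by R2: yaz, dil)
kiv  (by R11: zed)
vim  (by R14: bar, vex)
jat  (by R16: quo, tor)
wib  (by R18: sef, jom)
dax  (by R23: nop, pia)
laz  (by R24: kiv, qux)
baz  (by R25: sil)
p45  (by R1: baz)
orv  (by R10: dax, jat)
nub  (by R13: lum, wib)
pev  (by R21: laz, sil)
fub  (by R22: orv, nub)
tiz  (by R20: pev, p45)
fen  (by R8: tiz, tor)
mup  (by R9: fen, sef)
gax  (by R26: mup, vim, fub)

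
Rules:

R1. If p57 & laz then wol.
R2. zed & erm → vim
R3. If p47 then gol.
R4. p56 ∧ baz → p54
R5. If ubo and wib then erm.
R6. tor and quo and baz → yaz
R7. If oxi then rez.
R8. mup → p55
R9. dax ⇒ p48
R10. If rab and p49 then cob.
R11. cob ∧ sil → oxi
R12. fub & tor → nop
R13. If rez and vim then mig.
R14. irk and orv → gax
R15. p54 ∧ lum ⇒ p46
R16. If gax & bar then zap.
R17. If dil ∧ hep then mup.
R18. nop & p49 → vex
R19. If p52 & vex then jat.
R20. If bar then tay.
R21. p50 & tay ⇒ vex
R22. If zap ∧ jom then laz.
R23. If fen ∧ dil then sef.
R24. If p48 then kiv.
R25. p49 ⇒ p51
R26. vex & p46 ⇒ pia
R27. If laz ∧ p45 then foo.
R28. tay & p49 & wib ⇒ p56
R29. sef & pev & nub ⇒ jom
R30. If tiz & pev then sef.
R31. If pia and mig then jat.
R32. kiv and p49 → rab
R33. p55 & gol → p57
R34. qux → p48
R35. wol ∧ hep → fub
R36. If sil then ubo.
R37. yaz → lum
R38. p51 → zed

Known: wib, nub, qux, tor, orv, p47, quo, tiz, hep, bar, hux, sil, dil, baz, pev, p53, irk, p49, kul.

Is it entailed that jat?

Yes

gol  (by R3: p47)
yaz  (by R6: tor, quo, baz)
gax  (by R14: irk, orv)
zap  (by R16: gax, bar)
mup  (by R17: dil, hep)
tay  (by R20: bar)
p51  (by R25: p49)
p56  (by R28: tay, p49, wib)
sef  (by R30: tiz, pev)
p48  (by R34: qux)
ubo  (by R36: sil)
lum  (by R37: yaz)
zed  (by R38: p51)
p54  (by R4: p56, baz)
erm  (by R5: ubo, wib)
p55  (by R8: mup)
p46  (by R15: p54, lum)
kiv  (by R24: p48)
jom  (by R29: sef, pev, nub)
rab  (by R32: kiv, p49)
p57  (by R33: p55, gol)
vim  (by R2: zed, erm)
cob  (by R10: rab, p49)
oxi  (by R11: cob, sil)
laz  (by R22: zap, jom)
wol  (by R1: p57, laz)
rez  (by R7: oxi)
mig  (by R13: rez, vim)
fub  (by R35: wol, hep)
nop  (by R12: fub, tor)
vex  (by R18: nop, p49)
pia  (by R26: vex, p46)
jat  (by R31: pia, mig)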